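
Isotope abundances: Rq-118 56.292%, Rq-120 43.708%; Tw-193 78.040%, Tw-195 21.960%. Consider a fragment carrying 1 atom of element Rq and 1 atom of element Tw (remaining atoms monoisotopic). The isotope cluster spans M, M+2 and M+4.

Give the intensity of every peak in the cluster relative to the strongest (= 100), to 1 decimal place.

Element Rq pattern (n=1): 0.56292 : 0.43708
Element Tw pattern (n=1): 0.7804 : 0.2196
Convolve the two distributions (both contribute in 2-u steps):
  M: 0.56292×0.7804 = 0.439303
  M+2: 0.56292×0.2196 + 0.43708×0.7804 = 0.464714
  M+4: 0.43708×0.2196 = 0.095983
Scale to base peak (0.464714) = 100: 94.5 : 100.0 : 20.7

94.5 : 100.0 : 20.7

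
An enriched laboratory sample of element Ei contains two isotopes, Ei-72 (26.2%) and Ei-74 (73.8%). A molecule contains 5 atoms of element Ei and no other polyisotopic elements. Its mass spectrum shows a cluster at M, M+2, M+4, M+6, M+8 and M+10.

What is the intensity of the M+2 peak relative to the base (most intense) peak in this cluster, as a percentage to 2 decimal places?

4.47%

Binomial terms of (0.262 + 0.738)^5: M 0.0012, M+2 0.0174, M+4 0.0980, M+6 0.2759, M+8 0.3886, M+10 0.2189 → M+8 is the base peak.
P(M+8) = C(5,4) × 0.262^1 × 0.738^4 = 5 × 0.2620 × 0.29663709 = 0.388595 (base)
P(M+2) = C(5,1) × 0.262^4 × 0.738^1 = 5 × 0.004712 × 0.7380 = 0.017387
Relative intensity = 0.017387 / 0.388595 × 100 = 4.47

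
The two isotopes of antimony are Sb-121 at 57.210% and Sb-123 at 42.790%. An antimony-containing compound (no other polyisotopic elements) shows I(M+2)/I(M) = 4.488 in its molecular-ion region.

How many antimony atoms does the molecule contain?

6

With n Sb atoms, P(M+2)/P(M) = C(n,1)·p^(n−1)q / p^n = n·q/p = n · 0.42790/0.57210.
n = 4.488 × 0.57210/0.42790 = 6.00 ≈ 6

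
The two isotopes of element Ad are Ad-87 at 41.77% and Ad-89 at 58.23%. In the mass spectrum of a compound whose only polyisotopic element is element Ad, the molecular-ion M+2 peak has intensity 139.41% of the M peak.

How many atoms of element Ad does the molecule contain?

For n independent Ad atoms, I(M+2)/I(M) = n · (abundance Ad-89) / (abundance Ad-87) = n · 0.5823/0.4177.
n = 1.3941 × 0.4177/0.5823 = 1.00 ≈ 1

1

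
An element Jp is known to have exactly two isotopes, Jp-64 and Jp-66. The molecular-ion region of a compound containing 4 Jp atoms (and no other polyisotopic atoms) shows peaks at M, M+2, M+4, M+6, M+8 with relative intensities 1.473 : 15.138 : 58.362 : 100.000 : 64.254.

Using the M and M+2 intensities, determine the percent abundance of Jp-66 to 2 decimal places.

If p is the fraction of Jp that is Jp-64, then I(M+2)/I(M) = [C(4,1)·p^3·(1−p)] / p^4 = 4·(1−p)/p = 15.138/1.473 = 10.2770
(1−p)/p = 10.2770/4 = 2.5692  ⇒  p = 1/(1 + 2.5692) = 0.2802
Jp-64: 28.02%, Jp-66: 71.98%.

71.98%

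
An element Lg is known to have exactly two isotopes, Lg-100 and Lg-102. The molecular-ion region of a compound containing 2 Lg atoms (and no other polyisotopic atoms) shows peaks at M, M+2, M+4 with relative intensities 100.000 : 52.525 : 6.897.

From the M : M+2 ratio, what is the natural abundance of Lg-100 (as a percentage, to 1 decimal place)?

79.2%

If p is the fraction of Lg that is Lg-100, then I(M+2)/I(M) = [C(2,1)·p^1·(1−p)] / p^2 = 2·(1−p)/p = 52.525/100.000 = 0.5252
(1−p)/p = 0.5252/2 = 0.2626  ⇒  p = 1/(1 + 0.2626) = 0.7920
Lg-100: 79.2%, Lg-102: 20.8%.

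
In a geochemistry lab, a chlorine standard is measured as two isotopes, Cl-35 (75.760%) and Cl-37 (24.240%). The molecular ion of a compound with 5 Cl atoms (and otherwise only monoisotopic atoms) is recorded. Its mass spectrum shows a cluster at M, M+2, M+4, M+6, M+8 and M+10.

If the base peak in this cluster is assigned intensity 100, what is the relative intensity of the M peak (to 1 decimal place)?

Term probabilities: M 0.2496, M+2 0.3993, M+4 0.2555, M+6 0.0817, M+8 0.0131, M+10 0.0008. Base peak = M+2.
P(M+2) = C(5,1) × 0.75760^4 × 0.24240^1 = 5 × 0.32942751 × 0.2424 = 0.399266 (base)
P(M) = C(5,0) × 0.75760^5 × 0.24240^0 = 1 × 0.24957428 × 1.0000 = 0.249574
Relative intensity = 0.249574 / 0.399266 × 100 = 62.5

62.5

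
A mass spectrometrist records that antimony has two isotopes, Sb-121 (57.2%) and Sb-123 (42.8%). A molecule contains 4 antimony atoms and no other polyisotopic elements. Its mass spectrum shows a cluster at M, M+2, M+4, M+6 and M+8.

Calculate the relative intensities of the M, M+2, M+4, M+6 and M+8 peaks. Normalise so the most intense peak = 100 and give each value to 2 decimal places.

The 4 Sb atoms are independent, so intensities follow the terms of (0.572 + 0.428)^4.
P(M) = 0.572^4 = 0.107049
P(M+2) = 4 × 0.572^3 × 0.428^1 = 0.320400
P(M+4) = 6 × 0.572^2 × 0.428^2 = 0.359609
P(M+6) = 4 × 0.572^1 × 0.428^3 = 0.179385
P(M+8) = 0.428^4 = 0.033556
The M+4 peak is largest (0.359609); scaling to 100 gives 29.77 : 89.10 : 100.00 : 49.88 : 9.33.

29.77 : 89.10 : 100.00 : 49.88 : 9.33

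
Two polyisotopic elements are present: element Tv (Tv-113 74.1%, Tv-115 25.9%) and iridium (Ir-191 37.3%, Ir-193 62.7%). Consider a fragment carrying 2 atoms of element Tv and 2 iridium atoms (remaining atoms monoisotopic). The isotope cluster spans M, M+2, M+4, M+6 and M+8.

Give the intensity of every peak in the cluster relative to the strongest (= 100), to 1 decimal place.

Element Tv pattern (n=2): 0.549081 : 0.383838 : 0.067081
Iridium pattern (n=2): 0.139129 : 0.467742 : 0.393129
Convolve the two distributions (both contribute in 2-u steps):
  M: 0.549081×0.139129 = 0.076393
  M+2: 0.549081×0.467742 + 0.383838×0.139129 = 0.310231
  M+4: 0.549081×0.393129 + 0.383838×0.467742 + 0.067081×0.139129 = 0.404730
  M+6: 0.383838×0.393129 + 0.067081×0.467742 = 0.182274
  M+8: 0.067081×0.393129 = 0.026371
Scale to base peak (0.404730) = 100: 18.9 : 76.7 : 100.0 : 45.0 : 6.5

18.9 : 76.7 : 100.0 : 45.0 : 6.5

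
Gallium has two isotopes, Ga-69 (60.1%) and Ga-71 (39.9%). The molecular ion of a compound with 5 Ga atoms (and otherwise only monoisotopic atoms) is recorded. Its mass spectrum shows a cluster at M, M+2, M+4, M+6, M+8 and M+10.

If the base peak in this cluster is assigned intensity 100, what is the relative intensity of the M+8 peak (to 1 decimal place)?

22.0

Binomial terms of (0.601 + 0.399)^5: M 0.0784, M+2 0.2603, M+4 0.3456, M+6 0.2294, M+8 0.0762, M+10 0.0101 → M+4 is the base peak.
P(M+4) = C(5,2) × 0.601^3 × 0.399^2 = 10 × 0.2170818 × 0.159201 = 0.345596 (base)
P(M+8) = C(5,4) × 0.601^1 × 0.399^4 = 5 × 0.6010 × 0.02534496 = 0.076162
Relative intensity = 0.076162 / 0.345596 × 100 = 22.0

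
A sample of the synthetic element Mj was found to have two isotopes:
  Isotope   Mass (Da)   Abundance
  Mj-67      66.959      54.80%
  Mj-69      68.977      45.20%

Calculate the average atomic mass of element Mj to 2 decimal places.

Ar = Σ fᵢ·mᵢ = 0.5480 × 66.959 + 0.4520 × 68.977
= 36.6935 + 31.1776 = 67.8711 Da

67.87 Da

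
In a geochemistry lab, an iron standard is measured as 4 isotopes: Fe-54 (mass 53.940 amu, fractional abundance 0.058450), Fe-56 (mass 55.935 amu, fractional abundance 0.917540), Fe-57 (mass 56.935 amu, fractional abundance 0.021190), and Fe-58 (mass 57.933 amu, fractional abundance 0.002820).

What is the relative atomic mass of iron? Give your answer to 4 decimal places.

55.8452 amu

Ar = Σ fᵢ·mᵢ = 0.058450 × 53.940 + 0.917540 × 55.935 + 0.021190 × 56.935 + 0.002820 × 57.933
= 3.15279 + 51.32260 + 1.20645 + 0.16337 = 55.84521 amu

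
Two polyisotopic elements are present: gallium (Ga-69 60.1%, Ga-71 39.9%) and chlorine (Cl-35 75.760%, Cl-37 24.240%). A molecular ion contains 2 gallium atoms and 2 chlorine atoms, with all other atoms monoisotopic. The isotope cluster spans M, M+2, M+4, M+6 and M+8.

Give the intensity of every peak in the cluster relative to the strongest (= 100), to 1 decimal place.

50.8 : 100.0 : 70.8 : 21.2 : 2.3

Gallium pattern (n=2): 0.361201 : 0.479598 : 0.159201
Chlorine pattern (n=2): 0.57395776 : 0.36728448 : 0.05875776
Convolve the two distributions (both contribute in 2-u steps):
  M: 0.361201×0.57395776 = 0.207314
  M+2: 0.361201×0.36728448 + 0.479598×0.57395776 = 0.407933
  M+4: 0.361201×0.05875776 + 0.479598×0.36728448 + 0.159201×0.57395776 = 0.288747
  M+6: 0.479598×0.05875776 + 0.159201×0.36728448 = 0.086652
  M+8: 0.159201×0.05875776 = 0.009354
Scale to base peak (0.407933) = 100: 50.8 : 100.0 : 70.8 : 21.2 : 2.3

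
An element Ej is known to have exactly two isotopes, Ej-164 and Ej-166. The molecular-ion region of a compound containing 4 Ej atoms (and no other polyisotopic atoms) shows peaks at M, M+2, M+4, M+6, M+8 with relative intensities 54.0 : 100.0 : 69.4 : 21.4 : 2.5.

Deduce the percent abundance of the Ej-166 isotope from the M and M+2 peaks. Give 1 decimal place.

Let p = fractional abundance of Ej-164. I(M+2)/I(M) = [C(4,1)·p^3·(1−p)] / p^4 = 4·(1−p)/p = 100.0/54.0 = 1.8519
(1−p)/p = 1.8519/4 = 0.4630  ⇒  p = 1/(1 + 0.4630) = 0.6835
Ej-164: 68.4%, Ej-166: 31.6%.

31.6%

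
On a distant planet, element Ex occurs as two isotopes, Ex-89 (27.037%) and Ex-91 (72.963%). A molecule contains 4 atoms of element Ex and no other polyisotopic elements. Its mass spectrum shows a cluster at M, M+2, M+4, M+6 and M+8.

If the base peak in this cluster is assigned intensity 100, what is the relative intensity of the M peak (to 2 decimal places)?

1.27

(0.27037 + 0.72963)^4 gives M 0.0053, M+2 0.0577, M+4 0.2335, M+6 0.4201, M+8 0.2834; the largest is M+6.
P(M+6) = C(4,3) × 0.27037^1 × 0.72963^3 = 4 × 0.27037 × 0.38842578 = 0.420075 (base)
P(M) = C(4,0) × 0.27037^4 × 0.72963^0 = 1 × 0.0053436 × 1.0000 = 0.005344
Relative intensity = 0.005344 / 0.420075 × 100 = 1.27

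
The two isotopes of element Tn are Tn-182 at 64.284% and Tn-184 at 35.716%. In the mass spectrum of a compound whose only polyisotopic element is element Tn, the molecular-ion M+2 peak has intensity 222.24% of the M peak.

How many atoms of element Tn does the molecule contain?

With n Tn atoms, P(M+2)/P(M) = C(n,1)·p^(n−1)q / p^n = n·q/p = n · 0.35716/0.64284.
n = 2.2224 × 0.64284/0.35716 = 4.00 ≈ 4

4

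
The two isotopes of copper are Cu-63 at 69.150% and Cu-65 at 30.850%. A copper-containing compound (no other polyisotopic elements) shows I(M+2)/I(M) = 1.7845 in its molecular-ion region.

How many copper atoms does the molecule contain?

4

For n independent Cu atoms, I(M+2)/I(M) = n · (abundance Cu-65) / (abundance Cu-63) = n · 0.30850/0.69150.
n = 1.7845 × 0.69150/0.30850 = 4.00 ≈ 4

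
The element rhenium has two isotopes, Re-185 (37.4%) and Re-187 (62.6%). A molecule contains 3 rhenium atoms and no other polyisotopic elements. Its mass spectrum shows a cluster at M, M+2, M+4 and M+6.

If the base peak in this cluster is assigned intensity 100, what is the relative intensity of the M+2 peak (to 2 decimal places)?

59.74

Term probabilities: M 0.0523, M+2 0.2627, M+4 0.4397, M+6 0.2453. Base peak = M+4.
P(M+4) = C(3,2) × 0.374^1 × 0.626^2 = 3 × 0.3740 × 0.391876 = 0.439685 (base)
P(M+2) = C(3,1) × 0.374^2 × 0.626^1 = 3 × 0.139876 × 0.6260 = 0.262687
Relative intensity = 0.262687 / 0.439685 × 100 = 59.74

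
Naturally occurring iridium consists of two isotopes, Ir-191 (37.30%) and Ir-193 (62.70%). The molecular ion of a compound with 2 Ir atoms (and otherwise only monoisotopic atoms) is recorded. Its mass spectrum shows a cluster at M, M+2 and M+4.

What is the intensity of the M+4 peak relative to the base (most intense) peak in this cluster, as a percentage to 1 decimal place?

84.0%

Binomial terms of (0.3730 + 0.6270)^2: M 0.1391, M+2 0.4677, M+4 0.3931 → M+2 is the base peak.
P(M+2) = C(2,1) × 0.3730^1 × 0.6270^1 = 2 × 0.3730 × 0.6270 = 0.467742 (base)
P(M+4) = C(2,2) × 0.3730^0 × 0.6270^2 = 1 × 1.0000 × 0.393129 = 0.393129
Relative intensity = 0.393129 / 0.467742 × 100 = 84.0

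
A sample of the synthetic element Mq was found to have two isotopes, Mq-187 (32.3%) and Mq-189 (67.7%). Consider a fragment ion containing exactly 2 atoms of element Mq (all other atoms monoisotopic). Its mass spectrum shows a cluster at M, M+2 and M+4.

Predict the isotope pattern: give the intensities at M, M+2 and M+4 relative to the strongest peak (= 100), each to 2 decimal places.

Expanding (0.323 + 0.677)^2:
P(M) = 0.323^2 = 0.104329
P(M+2) = 2 × 0.323^1 × 0.677^1 = 0.437342
P(M+4) = 0.677^2 = 0.458329
The M+4 peak is largest (0.458329); scaling to 100 gives 22.76 : 95.42 : 100.00.

22.76 : 95.42 : 100.00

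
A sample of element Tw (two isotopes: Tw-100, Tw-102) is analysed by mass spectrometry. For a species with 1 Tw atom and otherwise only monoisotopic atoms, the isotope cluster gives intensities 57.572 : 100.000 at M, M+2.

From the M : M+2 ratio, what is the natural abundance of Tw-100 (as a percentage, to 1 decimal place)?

If p is the fraction of Tw that is Tw-100, then I(M+2)/I(M) = [C(1,1)·p^0·(1−p)] / p^1 = 1·(1−p)/p = 100.000/57.572 = 1.7370
(1−p)/p = 1.7370/1 = 1.7370  ⇒  p = 1/(1 + 1.7370) = 0.3654
Tw-100: 36.5%, Tw-102: 63.5%.

36.5%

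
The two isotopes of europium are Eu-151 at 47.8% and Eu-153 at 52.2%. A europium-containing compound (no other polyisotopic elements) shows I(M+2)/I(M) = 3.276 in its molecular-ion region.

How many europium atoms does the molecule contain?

With n Eu atoms, P(M+2)/P(M) = C(n,1)·p^(n−1)q / p^n = n·q/p = n · 0.522/0.478.
n = 3.276 × 0.478/0.522 = 3.00 ≈ 3

3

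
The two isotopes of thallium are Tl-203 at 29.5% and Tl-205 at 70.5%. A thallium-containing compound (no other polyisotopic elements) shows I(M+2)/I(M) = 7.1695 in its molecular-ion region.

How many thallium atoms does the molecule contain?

3

With n Tl atoms, P(M+2)/P(M) = C(n,1)·p^(n−1)q / p^n = n·q/p = n · 0.705/0.295.
n = 7.1695 × 0.295/0.705 = 3.00 ≈ 3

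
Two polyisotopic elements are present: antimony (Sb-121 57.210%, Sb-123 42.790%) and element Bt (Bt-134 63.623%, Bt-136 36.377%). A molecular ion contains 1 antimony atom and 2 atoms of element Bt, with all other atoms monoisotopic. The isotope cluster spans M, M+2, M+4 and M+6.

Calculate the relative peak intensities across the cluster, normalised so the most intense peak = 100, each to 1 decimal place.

Antimony pattern (n=1): 0.5721 : 0.4279
Element Bt pattern (n=2): 0.40478861 : 0.46288277 : 0.13232861
Convolve the two distributions (both contribute in 2-u steps):
  M: 0.5721×0.40478861 = 0.231580
  M+2: 0.5721×0.46288277 + 0.4279×0.40478861 = 0.438024
  M+4: 0.5721×0.13232861 + 0.4279×0.46288277 = 0.273773
  M+6: 0.4279×0.13232861 = 0.056623
Scale to base peak (0.438024) = 100: 52.9 : 100.0 : 62.5 : 12.9

52.9 : 100.0 : 62.5 : 12.9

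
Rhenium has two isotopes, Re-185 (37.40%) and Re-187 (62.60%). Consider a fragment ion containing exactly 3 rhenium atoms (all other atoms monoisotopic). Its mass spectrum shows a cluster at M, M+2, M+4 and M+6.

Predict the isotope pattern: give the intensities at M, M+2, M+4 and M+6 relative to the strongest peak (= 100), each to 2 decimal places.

Each Re atom is independently Re-185 (p = 0.3740) or Re-187 (q = 0.6260); the cluster is the binomial expansion (p + q)^3.
P(M) = 0.3740^3 = 0.052314
P(M+2) = 3 × 0.3740^2 × 0.6260^1 = 0.262687
P(M+4) = 3 × 0.3740^1 × 0.6260^2 = 0.439685
P(M+6) = 0.6260^3 = 0.245314
The M+4 peak is largest (0.439685); scaling to 100 gives 11.90 : 59.74 : 100.00 : 55.79.

11.90 : 59.74 : 100.00 : 55.79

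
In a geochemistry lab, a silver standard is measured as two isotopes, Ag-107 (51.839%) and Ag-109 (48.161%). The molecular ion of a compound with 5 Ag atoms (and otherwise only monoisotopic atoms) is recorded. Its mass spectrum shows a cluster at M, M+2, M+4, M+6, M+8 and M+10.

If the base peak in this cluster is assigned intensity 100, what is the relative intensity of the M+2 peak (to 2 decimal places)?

53.82

Term probabilities: M 0.0374, M+2 0.1739, M+4 0.3231, M+6 0.3002, M+8 0.1394, M+10 0.0259. Base peak = M+4.
P(M+4) = C(5,2) × 0.51839^3 × 0.48161^2 = 10 × 0.13930601 × 0.23194819 = 0.323118 (base)
P(M+2) = C(5,1) × 0.51839^4 × 0.48161^1 = 5 × 0.07221484 × 0.48161 = 0.173897
Relative intensity = 0.173897 / 0.323118 × 100 = 53.82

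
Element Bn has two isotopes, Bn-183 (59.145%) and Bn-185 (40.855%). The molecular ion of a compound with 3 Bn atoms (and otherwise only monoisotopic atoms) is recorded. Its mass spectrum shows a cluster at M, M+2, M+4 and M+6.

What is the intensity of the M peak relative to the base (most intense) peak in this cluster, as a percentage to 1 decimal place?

48.3%

Binomial terms of (0.59145 + 0.40855)^3: M 0.2069, M+2 0.4287, M+4 0.2962, M+6 0.0682 → M+2 is the base peak.
P(M+2) = C(3,1) × 0.59145^2 × 0.40855^1 = 3 × 0.3498131 × 0.40855 = 0.428748 (base)
P(M) = C(3,0) × 0.59145^3 × 0.40855^0 = 1 × 0.20689696 × 1.0000 = 0.206897
Relative intensity = 0.206897 / 0.428748 × 100 = 48.3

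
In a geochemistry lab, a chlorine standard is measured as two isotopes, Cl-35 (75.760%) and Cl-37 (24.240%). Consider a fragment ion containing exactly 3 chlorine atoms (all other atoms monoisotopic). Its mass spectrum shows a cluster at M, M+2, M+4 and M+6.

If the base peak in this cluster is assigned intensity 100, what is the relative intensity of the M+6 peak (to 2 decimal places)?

Term probabilities: M 0.4348, M+2 0.4174, M+4 0.1335, M+6 0.0142. Base peak = M.
P(M) = C(3,0) × 0.75760^3 × 0.24240^0 = 1 × 0.4348304 × 1.0000 = 0.434830 (base)
P(M+6) = C(3,3) × 0.75760^0 × 0.24240^3 = 1 × 1.0000 × 0.01424288 = 0.014243
Relative intensity = 0.014243 / 0.434830 × 100 = 3.28

3.28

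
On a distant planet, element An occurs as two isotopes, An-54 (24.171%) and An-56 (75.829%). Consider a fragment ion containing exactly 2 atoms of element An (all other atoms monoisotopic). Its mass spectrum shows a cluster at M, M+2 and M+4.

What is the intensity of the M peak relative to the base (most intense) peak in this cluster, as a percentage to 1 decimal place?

Term probabilities: M 0.0584, M+2 0.3666, M+4 0.5750. Base peak = M+4.
P(M+4) = C(2,2) × 0.24171^0 × 0.75829^2 = 1 × 1.0000 × 0.57500372 = 0.575004 (base)
P(M) = C(2,0) × 0.24171^2 × 0.75829^0 = 1 × 0.05842372 × 1.0000 = 0.058424
Relative intensity = 0.058424 / 0.575004 × 100 = 10.2

10.2%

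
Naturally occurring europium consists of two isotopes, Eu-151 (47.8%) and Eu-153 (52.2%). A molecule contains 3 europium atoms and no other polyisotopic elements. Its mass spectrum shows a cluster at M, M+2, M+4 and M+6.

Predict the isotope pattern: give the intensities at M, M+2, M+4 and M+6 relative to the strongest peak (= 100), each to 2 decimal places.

Each Eu atom is independently Eu-151 (p = 0.478) or Eu-153 (q = 0.522); the cluster is the binomial expansion (p + q)^3.
P(M) = 0.478^3 = 0.109215
P(M+2) = 3 × 0.478^2 × 0.522^1 = 0.357806
P(M+4) = 3 × 0.478^1 × 0.522^2 = 0.390742
P(M+6) = 0.522^3 = 0.142237
The M+4 peak is largest (0.390742); scaling to 100 gives 27.95 : 91.57 : 100.00 : 36.40.

27.95 : 91.57 : 100.00 : 36.40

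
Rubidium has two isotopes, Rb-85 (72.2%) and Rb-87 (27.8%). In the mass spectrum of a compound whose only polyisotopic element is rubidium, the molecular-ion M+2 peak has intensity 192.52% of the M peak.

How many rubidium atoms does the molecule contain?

5

The M+2/M ratio from n Rb atoms is n · q/p = n · 0.278/0.722.
n = 1.9252 × 0.722/0.278 = 5.00 ≈ 5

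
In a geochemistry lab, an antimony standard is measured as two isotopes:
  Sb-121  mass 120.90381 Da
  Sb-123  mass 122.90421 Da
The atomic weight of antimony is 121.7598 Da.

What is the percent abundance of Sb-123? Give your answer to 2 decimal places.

Let x be the fractional abundance of Sb-121; then Sb-123 has abundance 1 − x.
120.90381·x + 122.90421·(1 − x) = 121.7598
(120.90381 − 122.90421)·x = 121.7598 − 122.90421
x = -1.14441 / -2.00040 = 0.57209 → 57.21% Sb-121, 42.79% Sb-123.

42.79%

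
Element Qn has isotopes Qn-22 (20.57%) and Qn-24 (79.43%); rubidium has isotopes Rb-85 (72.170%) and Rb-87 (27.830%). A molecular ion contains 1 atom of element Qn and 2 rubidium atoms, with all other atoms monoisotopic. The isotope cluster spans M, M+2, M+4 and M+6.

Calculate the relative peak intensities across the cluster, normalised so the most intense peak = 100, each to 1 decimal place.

21.6 : 100.0 : 67.5 : 12.4

Element Qn pattern (n=1): 0.2057 : 0.7943
Rubidium pattern (n=2): 0.52085089 : 0.40169822 : 0.07745089
Convolve the two distributions (both contribute in 2-u steps):
  M: 0.2057×0.52085089 = 0.107139
  M+2: 0.2057×0.40169822 + 0.7943×0.52085089 = 0.496341
  M+4: 0.2057×0.07745089 + 0.7943×0.40169822 = 0.335001
  M+6: 0.7943×0.07745089 = 0.061519
Scale to base peak (0.496341) = 100: 21.6 : 100.0 : 67.5 : 12.4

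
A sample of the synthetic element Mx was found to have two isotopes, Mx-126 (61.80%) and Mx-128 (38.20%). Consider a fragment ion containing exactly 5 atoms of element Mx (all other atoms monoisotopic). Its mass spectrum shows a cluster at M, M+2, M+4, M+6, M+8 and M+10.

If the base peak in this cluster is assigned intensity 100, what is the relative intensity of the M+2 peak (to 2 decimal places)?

Binomial terms of (0.6180 + 0.3820)^5: M 0.0901, M+2 0.2786, M+4 0.3444, M+6 0.2129, M+8 0.0658, M+10 0.0081 → M+4 is the base peak.
P(M+4) = C(5,2) × 0.6180^3 × 0.3820^2 = 10 × 0.23602903 × 0.145924 = 0.344423 (base)
P(M+2) = C(5,1) × 0.6180^4 × 0.3820^1 = 5 × 0.14586594 × 0.3820 = 0.278604
Relative intensity = 0.278604 / 0.344423 × 100 = 80.89

80.89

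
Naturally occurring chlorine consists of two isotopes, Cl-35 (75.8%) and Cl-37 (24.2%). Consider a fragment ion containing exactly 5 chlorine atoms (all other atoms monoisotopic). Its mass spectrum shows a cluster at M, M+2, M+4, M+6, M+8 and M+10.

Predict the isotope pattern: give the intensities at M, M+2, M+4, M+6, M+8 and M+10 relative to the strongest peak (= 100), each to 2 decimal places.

62.64 : 100.00 : 63.85 : 20.39 : 3.25 : 0.21

Each Cl atom is independently Cl-35 (p = 0.758) or Cl-37 (q = 0.242); the cluster is the binomial expansion (p + q)^5.
P(M) = 0.758^5 = 0.250234
P(M+2) = 5 × 0.758^4 × 0.242^1 = 0.399450
P(M+4) = 10 × 0.758^3 × 0.242^2 = 0.255058
P(M+6) = 10 × 0.758^2 × 0.242^3 = 0.081430
P(M+8) = 5 × 0.758^1 × 0.242^4 = 0.012999
P(M+10) = 0.242^5 = 0.000830
The M+2 peak is largest (0.399450); scaling to 100 gives 62.64 : 100.00 : 63.85 : 20.39 : 3.25 : 0.21.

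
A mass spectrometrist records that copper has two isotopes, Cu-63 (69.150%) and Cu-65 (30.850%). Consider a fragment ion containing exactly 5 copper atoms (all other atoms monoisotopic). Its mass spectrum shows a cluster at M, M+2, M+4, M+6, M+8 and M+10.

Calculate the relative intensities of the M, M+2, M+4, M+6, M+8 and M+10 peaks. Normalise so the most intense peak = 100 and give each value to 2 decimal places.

44.83 : 100.00 : 89.23 : 39.81 : 8.88 : 0.79

The 5 Cu atoms are independent, so intensities follow the terms of (0.69150 + 0.30850)^5.
P(M) = 0.69150^5 = 0.158111
P(M+2) = 5 × 0.69150^4 × 0.30850^1 = 0.352691
P(M+4) = 10 × 0.69150^3 × 0.30850^2 = 0.314693
P(M+6) = 10 × 0.69150^2 × 0.30850^3 = 0.140394
P(M+8) = 5 × 0.69150^1 × 0.30850^4 = 0.031317
P(M+10) = 0.30850^5 = 0.002794
The M+2 peak is largest (0.352691); scaling to 100 gives 44.83 : 100.00 : 89.23 : 39.81 : 8.88 : 0.79.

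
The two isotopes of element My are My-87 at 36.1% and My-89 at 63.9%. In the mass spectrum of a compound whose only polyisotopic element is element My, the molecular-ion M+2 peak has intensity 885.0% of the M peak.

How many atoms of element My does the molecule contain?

5

The M+2/M ratio from n My atoms is n · q/p = n · 0.639/0.361.
n = 8.850 × 0.361/0.639 = 5.00 ≈ 5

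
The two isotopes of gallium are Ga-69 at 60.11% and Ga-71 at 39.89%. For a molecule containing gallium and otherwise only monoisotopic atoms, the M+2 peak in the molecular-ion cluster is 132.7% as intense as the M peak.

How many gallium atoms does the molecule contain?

The M+2/M ratio from n Ga atoms is n · q/p = n · 0.3989/0.6011.
n = 1.327 × 0.6011/0.3989 = 2.00 ≈ 2

2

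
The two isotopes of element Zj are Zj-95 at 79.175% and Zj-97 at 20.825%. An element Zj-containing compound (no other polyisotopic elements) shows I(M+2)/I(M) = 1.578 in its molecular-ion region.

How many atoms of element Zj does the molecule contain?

With n Zj atoms, P(M+2)/P(M) = C(n,1)·p^(n−1)q / p^n = n·q/p = n · 0.20825/0.79175.
n = 1.578 × 0.79175/0.20825 = 6.00 ≈ 6

6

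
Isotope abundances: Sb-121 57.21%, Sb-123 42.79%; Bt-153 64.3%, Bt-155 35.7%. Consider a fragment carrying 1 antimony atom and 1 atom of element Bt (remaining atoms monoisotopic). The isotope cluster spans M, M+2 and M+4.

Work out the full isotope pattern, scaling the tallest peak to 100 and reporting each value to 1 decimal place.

76.7 : 100.0 : 31.9

Antimony pattern (n=1): 0.5721 : 0.4279
Element Bt pattern (n=1): 0.6430 : 0.3570
Convolve the two distributions (both contribute in 2-u steps):
  M: 0.5721×0.6430 = 0.367860
  M+2: 0.5721×0.3570 + 0.4279×0.6430 = 0.479379
  M+4: 0.4279×0.3570 = 0.152760
Scale to base peak (0.479379) = 100: 76.7 : 100.0 : 31.9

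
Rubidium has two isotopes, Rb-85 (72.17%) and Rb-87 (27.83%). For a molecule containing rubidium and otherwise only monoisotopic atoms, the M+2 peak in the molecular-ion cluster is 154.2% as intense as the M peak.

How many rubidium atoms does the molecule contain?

4

The M+2/M ratio from n Rb atoms is n · q/p = n · 0.2783/0.7217.
n = 1.542 × 0.7217/0.2783 = 4.00 ≈ 4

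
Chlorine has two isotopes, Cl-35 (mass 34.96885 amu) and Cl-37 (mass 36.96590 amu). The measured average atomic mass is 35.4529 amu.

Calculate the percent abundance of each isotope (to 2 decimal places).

Cl-35: 75.76%, Cl-37: 24.24%

With x = fraction of Cl-35 (so Cl-37 is 1 − x):
34.96885·x + 36.96590·(1 − x) = 35.4529
(34.96885 − 36.96590)·x = 35.4529 − 36.96590
x = -1.51300 / -1.99705 = 0.75762 → 75.76% Cl-35, 24.24% Cl-37.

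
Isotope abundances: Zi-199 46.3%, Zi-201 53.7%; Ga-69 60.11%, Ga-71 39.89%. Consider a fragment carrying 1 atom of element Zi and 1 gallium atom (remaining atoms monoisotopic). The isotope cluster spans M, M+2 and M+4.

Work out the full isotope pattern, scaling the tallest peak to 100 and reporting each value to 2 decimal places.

Element Zi pattern (n=1): 0.4630 : 0.5370
Gallium pattern (n=1): 0.6011 : 0.3989
Convolve the two distributions (both contribute in 2-u steps):
  M: 0.4630×0.6011 = 0.278309
  M+2: 0.4630×0.3989 + 0.5370×0.6011 = 0.507481
  M+4: 0.5370×0.3989 = 0.214209
Scale to base peak (0.507481) = 100: 54.84 : 100.00 : 42.21

54.84 : 100.00 : 42.21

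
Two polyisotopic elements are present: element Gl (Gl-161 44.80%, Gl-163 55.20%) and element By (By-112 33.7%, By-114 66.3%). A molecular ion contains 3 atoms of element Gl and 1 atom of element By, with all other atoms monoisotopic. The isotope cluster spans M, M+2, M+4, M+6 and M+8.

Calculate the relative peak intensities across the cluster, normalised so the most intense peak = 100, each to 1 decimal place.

Element Gl pattern (n=3): 0.08991539 : 0.33236582 : 0.40952218 : 0.16819661
Element By pattern (n=1): 0.3370 : 0.6630
Convolve the two distributions (both contribute in 2-u steps):
  M: 0.08991539×0.3370 = 0.030301
  M+2: 0.08991539×0.6630 + 0.33236582×0.3370 = 0.171621
  M+4: 0.33236582×0.6630 + 0.40952218×0.3370 = 0.358368
  M+6: 0.40952218×0.6630 + 0.16819661×0.3370 = 0.328195
  M+8: 0.16819661×0.6630 = 0.111514
Scale to base peak (0.358368) = 100: 8.5 : 47.9 : 100.0 : 91.6 : 31.1

8.5 : 47.9 : 100.0 : 91.6 : 31.1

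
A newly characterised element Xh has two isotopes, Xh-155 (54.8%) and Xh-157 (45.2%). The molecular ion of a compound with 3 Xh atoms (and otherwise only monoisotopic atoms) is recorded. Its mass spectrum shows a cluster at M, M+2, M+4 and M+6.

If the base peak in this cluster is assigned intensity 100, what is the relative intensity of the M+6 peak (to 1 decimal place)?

22.7

Term probabilities: M 0.1646, M+2 0.4072, M+4 0.3359, M+6 0.0923. Base peak = M+2.
P(M+2) = C(3,1) × 0.548^2 × 0.452^1 = 3 × 0.300304 × 0.4520 = 0.407212 (base)
P(M+6) = C(3,3) × 0.548^0 × 0.452^3 = 1 × 1.0000 × 0.09234541 = 0.092345
Relative intensity = 0.092345 / 0.407212 × 100 = 22.7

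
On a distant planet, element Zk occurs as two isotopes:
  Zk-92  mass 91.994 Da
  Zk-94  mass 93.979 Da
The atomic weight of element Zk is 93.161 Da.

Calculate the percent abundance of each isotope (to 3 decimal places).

Let x be the fractional abundance of Zk-92; then Zk-94 has abundance 1 − x.
91.994·x + 93.979·(1 − x) = 93.161
(91.994 − 93.979)·x = 93.161 − 93.979
x = -0.818 / -1.985 = 0.41209 → 41.209% Zk-92, 58.791% Zk-94.

Zk-92: 41.209%, Zk-94: 58.791%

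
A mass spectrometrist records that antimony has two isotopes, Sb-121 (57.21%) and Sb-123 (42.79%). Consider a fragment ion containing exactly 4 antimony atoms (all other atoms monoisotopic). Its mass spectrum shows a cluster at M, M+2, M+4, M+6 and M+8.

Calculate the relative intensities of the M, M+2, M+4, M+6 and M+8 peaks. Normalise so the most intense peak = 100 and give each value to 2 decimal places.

Expanding (0.5721 + 0.4279)^4:
P(M) = 0.5721^4 = 0.107124
P(M+2) = 4 × 0.5721^3 × 0.4279^1 = 0.320493
P(M+4) = 6 × 0.5721^2 × 0.4279^2 = 0.359567
P(M+6) = 4 × 0.5721^1 × 0.4279^3 = 0.179291
P(M+8) = 0.4279^4 = 0.033525
The M+4 peak is largest (0.359567); scaling to 100 gives 29.79 : 89.13 : 100.00 : 49.86 : 9.32.

29.79 : 89.13 : 100.00 : 49.86 : 9.32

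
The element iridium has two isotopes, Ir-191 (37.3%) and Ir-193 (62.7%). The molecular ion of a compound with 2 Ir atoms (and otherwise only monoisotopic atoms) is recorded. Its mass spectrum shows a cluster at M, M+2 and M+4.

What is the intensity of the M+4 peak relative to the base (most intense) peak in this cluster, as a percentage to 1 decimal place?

84.0%

(0.373 + 0.627)^2 gives M 0.1391, M+2 0.4677, M+4 0.3931; the largest is M+2.
P(M+2) = C(2,1) × 0.373^1 × 0.627^1 = 2 × 0.3730 × 0.6270 = 0.467742 (base)
P(M+4) = C(2,2) × 0.373^0 × 0.627^2 = 1 × 1.0000 × 0.393129 = 0.393129
Relative intensity = 0.393129 / 0.467742 × 100 = 84.0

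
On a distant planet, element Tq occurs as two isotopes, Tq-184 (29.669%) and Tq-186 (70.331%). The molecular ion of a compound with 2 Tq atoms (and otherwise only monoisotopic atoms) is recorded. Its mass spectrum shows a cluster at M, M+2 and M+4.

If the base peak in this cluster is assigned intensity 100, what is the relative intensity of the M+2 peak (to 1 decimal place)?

84.4

(0.29669 + 0.70331)^2 gives M 0.0880, M+2 0.4173, M+4 0.4946; the largest is M+4.
P(M+4) = C(2,2) × 0.29669^0 × 0.70331^2 = 1 × 1.0000 × 0.49464496 = 0.494645 (base)
P(M+2) = C(2,1) × 0.29669^1 × 0.70331^1 = 2 × 0.29669 × 0.70331 = 0.417330
Relative intensity = 0.417330 / 0.494645 × 100 = 84.4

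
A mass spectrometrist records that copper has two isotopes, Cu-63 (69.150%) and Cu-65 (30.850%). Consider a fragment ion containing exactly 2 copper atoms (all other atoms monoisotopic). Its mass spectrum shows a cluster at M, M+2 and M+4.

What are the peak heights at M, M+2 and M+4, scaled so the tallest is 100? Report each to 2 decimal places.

Each Cu atom is independently Cu-63 (p = 0.69150) or Cu-65 (q = 0.30850); the cluster is the binomial expansion (p + q)^2.
P(M) = 0.69150^2 = 0.478172
P(M+2) = 2 × 0.69150^1 × 0.30850^1 = 0.426656
P(M+4) = 0.30850^2 = 0.095172
The M peak is largest (0.478172); scaling to 100 gives 100.00 : 89.23 : 19.90.

100.00 : 89.23 : 19.90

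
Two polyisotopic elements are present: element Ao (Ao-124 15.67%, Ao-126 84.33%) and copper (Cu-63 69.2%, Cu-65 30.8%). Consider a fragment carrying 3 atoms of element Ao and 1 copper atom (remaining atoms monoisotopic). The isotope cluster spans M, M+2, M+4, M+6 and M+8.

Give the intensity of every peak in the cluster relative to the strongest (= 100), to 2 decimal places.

Element Ao pattern (n=3): 0.00384775 : 0.06212142 : 0.33431391 : 0.59971692
Copper pattern (n=1): 0.6920 : 0.3080
Convolve the two distributions (both contribute in 2-u steps):
  M: 0.00384775×0.6920 = 0.002663
  M+2: 0.00384775×0.3080 + 0.06212142×0.6920 = 0.044173
  M+4: 0.06212142×0.3080 + 0.33431391×0.6920 = 0.250479
  M+6: 0.33431391×0.3080 + 0.59971692×0.6920 = 0.517973
  M+8: 0.59971692×0.3080 = 0.184713
Scale to base peak (0.517973) = 100: 0.51 : 8.53 : 48.36 : 100.00 : 35.66

0.51 : 8.53 : 48.36 : 100.00 : 35.66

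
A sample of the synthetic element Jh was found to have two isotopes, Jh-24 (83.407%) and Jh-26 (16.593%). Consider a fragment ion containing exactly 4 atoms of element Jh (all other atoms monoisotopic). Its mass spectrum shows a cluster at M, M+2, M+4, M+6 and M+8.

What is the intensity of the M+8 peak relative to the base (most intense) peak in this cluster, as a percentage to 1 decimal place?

0.2%

(0.83407 + 0.16593)^4 gives M 0.4840, M+2 0.3851, M+4 0.1149, M+6 0.0152, M+8 0.0008; the largest is M.
P(M) = C(4,0) × 0.83407^4 × 0.16593^0 = 1 × 0.4839606 × 1.0000 = 0.483961 (base)
P(M+8) = C(4,4) × 0.83407^0 × 0.16593^4 = 1 × 1.0000 × 0.00075805 = 0.000758
Relative intensity = 0.000758 / 0.483961 × 100 = 0.2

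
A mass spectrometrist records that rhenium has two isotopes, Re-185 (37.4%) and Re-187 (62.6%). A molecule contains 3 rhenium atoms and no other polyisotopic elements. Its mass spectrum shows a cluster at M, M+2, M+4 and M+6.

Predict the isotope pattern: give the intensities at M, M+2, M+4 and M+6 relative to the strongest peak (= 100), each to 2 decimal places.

11.90 : 59.74 : 100.00 : 55.79

The 3 Re atoms are independent, so intensities follow the terms of (0.374 + 0.626)^3.
P(M) = 0.374^3 = 0.052314
P(M+2) = 3 × 0.374^2 × 0.626^1 = 0.262687
P(M+4) = 3 × 0.374^1 × 0.626^2 = 0.439685
P(M+6) = 0.626^3 = 0.245314
The M+4 peak is largest (0.439685); scaling to 100 gives 11.90 : 59.74 : 100.00 : 55.79.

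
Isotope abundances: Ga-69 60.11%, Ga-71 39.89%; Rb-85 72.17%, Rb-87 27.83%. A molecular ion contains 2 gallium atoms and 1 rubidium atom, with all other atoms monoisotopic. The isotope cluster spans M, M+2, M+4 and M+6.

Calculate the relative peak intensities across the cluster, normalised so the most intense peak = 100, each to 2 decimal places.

Gallium pattern (n=2): 0.36132121 : 0.47955758 : 0.15912121
Rubidium pattern (n=1): 0.7217 : 0.2783
Convolve the two distributions (both contribute in 2-u steps):
  M: 0.36132121×0.7217 = 0.260766
  M+2: 0.36132121×0.2783 + 0.47955758×0.7217 = 0.446652
  M+4: 0.47955758×0.2783 + 0.15912121×0.7217 = 0.248299
  M+6: 0.15912121×0.2783 = 0.044283
Scale to base peak (0.446652) = 100: 58.38 : 100.00 : 55.59 : 9.91

58.38 : 100.00 : 55.59 : 9.91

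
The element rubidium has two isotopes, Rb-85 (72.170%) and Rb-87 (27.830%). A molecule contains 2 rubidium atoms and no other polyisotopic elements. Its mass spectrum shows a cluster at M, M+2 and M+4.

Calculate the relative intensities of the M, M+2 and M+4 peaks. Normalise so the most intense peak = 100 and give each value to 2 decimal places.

Expanding (0.72170 + 0.27830)^2:
P(M) = 0.72170^2 = 0.520851
P(M+2) = 2 × 0.72170^1 × 0.27830^1 = 0.401698
P(M+4) = 0.27830^2 = 0.077451
The M peak is largest (0.520851); scaling to 100 gives 100.00 : 77.12 : 14.87.

100.00 : 77.12 : 14.87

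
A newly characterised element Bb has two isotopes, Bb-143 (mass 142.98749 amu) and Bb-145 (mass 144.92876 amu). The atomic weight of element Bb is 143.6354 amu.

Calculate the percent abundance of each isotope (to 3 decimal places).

Bb-143: 66.624%, Bb-145: 33.376%

With x = fraction of Bb-143 (so Bb-145 is 1 − x):
142.98749·x + 144.92876·(1 − x) = 143.6354
(142.98749 − 144.92876)·x = 143.6354 − 144.92876
x = -1.29336 / -1.94127 = 0.66624 → 66.624% Bb-143, 33.376% Bb-145.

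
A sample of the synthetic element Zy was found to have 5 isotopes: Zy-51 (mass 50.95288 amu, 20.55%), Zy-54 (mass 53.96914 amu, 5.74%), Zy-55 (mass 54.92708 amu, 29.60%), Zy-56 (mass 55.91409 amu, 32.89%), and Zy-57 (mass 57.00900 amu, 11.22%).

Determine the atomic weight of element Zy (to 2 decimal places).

54.61 amu

Weight each isotope mass by its fractional abundance: 0.2055 × 50.95288 + 0.0574 × 53.96914 + 0.2960 × 54.92708 + 0.3289 × 55.91409 + 0.1122 × 57.00900
= 10.470817 + 3.097829 + 16.258416 + 18.390144 + 6.396410 = 54.613616 amu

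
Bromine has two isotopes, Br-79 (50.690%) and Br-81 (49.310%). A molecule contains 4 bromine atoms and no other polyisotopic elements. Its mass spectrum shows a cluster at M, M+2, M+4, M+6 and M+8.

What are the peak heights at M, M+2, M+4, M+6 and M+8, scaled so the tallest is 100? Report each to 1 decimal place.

17.6 : 68.5 : 100.0 : 64.9 : 15.8

The 4 Br atoms are independent, so intensities follow the terms of (0.50690 + 0.49310)^4.
P(M) = 0.50690^4 = 0.066022
P(M+2) = 4 × 0.50690^3 × 0.49310^1 = 0.256899
P(M+4) = 6 × 0.50690^2 × 0.49310^2 = 0.374857
P(M+6) = 4 × 0.50690^1 × 0.49310^3 = 0.243101
P(M+8) = 0.49310^4 = 0.059121
The M+4 peak is largest (0.374857); scaling to 100 gives 17.6 : 68.5 : 100.0 : 64.9 : 15.8.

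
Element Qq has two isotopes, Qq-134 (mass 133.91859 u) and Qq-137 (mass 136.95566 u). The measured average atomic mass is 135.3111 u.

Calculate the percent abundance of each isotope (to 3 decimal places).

With x = fraction of Qq-134 (so Qq-137 is 1 − x):
133.91859·x + 136.95566·(1 − x) = 135.3111
(133.91859 − 136.95566)·x = 135.3111 − 136.95566
x = -1.64456 / -3.03707 = 0.54150 → 54.150% Qq-134, 45.850% Qq-137.

Qq-134: 54.150%, Qq-137: 45.850%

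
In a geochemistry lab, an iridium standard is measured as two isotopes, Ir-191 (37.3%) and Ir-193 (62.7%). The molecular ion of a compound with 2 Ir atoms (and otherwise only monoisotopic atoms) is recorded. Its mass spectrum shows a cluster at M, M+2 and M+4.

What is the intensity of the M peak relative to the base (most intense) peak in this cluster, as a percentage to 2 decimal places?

29.74%

Term probabilities: M 0.1391, M+2 0.4677, M+4 0.3931. Base peak = M+2.
P(M+2) = C(2,1) × 0.373^1 × 0.627^1 = 2 × 0.3730 × 0.6270 = 0.467742 (base)
P(M) = C(2,0) × 0.373^2 × 0.627^0 = 1 × 0.139129 × 1.0000 = 0.139129
Relative intensity = 0.139129 / 0.467742 × 100 = 29.74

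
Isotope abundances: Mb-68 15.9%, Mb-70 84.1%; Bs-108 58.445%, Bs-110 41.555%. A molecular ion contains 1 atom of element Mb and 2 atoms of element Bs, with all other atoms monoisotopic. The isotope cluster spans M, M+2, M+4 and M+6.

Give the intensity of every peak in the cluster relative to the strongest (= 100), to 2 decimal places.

Element Mb pattern (n=1): 0.1590 : 0.8410
Element Bs pattern (n=2): 0.3415818 : 0.48573639 : 0.1726818
Convolve the two distributions (both contribute in 2-u steps):
  M: 0.1590×0.3415818 = 0.054312
  M+2: 0.1590×0.48573639 + 0.8410×0.3415818 = 0.364502
  M+4: 0.1590×0.1726818 + 0.8410×0.48573639 = 0.435961
  M+6: 0.8410×0.1726818 = 0.145225
Scale to base peak (0.435961) = 100: 12.46 : 83.61 : 100.00 : 33.31

12.46 : 83.61 : 100.00 : 33.31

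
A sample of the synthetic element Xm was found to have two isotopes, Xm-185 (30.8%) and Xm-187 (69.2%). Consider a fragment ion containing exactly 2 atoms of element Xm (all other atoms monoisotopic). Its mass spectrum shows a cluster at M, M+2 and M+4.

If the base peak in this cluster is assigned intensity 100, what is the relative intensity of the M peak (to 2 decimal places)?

Binomial terms of (0.308 + 0.692)^2: M 0.0949, M+2 0.4263, M+4 0.4789 → M+4 is the base peak.
P(M+4) = C(2,2) × 0.308^0 × 0.692^2 = 1 × 1.0000 × 0.478864 = 0.478864 (base)
P(M) = C(2,0) × 0.308^2 × 0.692^0 = 1 × 0.094864 × 1.0000 = 0.094864
Relative intensity = 0.094864 / 0.478864 × 100 = 19.81

19.81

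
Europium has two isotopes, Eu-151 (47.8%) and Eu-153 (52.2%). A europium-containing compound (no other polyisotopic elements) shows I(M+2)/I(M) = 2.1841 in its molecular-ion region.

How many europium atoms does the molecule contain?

With n Eu atoms, P(M+2)/P(M) = C(n,1)·p^(n−1)q / p^n = n·q/p = n · 0.522/0.478.
n = 2.1841 × 0.478/0.522 = 2.00 ≈ 2

2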